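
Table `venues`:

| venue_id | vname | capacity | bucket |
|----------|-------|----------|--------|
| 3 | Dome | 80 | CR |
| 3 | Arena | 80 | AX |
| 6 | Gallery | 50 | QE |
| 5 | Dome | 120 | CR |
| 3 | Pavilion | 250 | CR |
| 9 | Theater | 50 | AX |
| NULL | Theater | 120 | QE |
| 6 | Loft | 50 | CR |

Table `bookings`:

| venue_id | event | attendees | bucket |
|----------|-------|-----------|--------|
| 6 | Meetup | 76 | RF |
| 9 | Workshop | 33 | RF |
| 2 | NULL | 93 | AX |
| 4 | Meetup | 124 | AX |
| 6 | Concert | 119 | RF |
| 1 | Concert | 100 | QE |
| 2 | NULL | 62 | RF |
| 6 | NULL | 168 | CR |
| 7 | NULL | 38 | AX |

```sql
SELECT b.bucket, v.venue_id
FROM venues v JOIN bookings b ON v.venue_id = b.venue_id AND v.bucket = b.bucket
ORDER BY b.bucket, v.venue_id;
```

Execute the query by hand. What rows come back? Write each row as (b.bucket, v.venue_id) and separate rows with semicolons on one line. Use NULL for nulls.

INNER JOIN keeps only pairs where the ON condition holds.
Matching on v.venue_id = b.venue_id AND v.bucket = b.bucket. A NULL in a compared column never satisfies the condition.
Matched pairs: 1.

(CR, 6)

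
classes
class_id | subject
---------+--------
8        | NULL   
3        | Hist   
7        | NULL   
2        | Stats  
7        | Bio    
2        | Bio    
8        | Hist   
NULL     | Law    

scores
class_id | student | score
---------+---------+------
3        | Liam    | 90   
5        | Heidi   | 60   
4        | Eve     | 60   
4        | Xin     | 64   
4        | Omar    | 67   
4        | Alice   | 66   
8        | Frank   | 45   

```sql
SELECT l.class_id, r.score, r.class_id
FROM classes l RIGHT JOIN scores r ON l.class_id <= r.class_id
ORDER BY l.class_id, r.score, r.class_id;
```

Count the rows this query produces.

RIGHT JOIN keeps every row from `scores`; unmatched rows get NULL for `classes`'s columns.
Matching on l.class_id <= r.class_id. A NULL in a compared column never satisfies the condition.
- class_id=8: 1 matching r row(s), so 1 row(s) emitted.
- class_id=3: 7 matching r row(s), so 7 row(s) emitted.
- class_id=7: 1 matching r row(s), so 1 row(s) emitted.
- class_id=2: 7 matching r row(s), so 7 row(s) emitted.
- class_id=7: 1 matching r row(s), so 1 row(s) emitted.
- class_id=2: 7 matching r row(s), so 7 row(s) emitted.
- class_id=8: 1 matching r row(s), so 1 row(s) emitted.
- class_id=NULL: no matching r row.
- every r row matched at least one l row.
Total: 25 rows.

25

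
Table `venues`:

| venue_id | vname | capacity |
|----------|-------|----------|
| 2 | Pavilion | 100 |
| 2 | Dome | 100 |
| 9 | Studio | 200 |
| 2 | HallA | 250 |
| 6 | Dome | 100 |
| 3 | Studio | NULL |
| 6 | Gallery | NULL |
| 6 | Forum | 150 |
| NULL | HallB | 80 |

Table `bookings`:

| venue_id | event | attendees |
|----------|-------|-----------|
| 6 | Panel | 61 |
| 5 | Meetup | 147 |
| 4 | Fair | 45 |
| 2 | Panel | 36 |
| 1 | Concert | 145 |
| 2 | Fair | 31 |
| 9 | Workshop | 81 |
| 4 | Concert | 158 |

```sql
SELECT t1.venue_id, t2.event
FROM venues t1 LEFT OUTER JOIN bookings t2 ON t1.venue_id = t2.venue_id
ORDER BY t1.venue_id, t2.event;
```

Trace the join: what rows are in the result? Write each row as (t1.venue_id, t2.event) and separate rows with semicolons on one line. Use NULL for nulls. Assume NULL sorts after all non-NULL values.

LEFT JOIN keeps every row from `venues`; unmatched rows get NULL for `bookings`'s columns.
Matching on t1.venue_id = t2.venue_id. A NULL in a compared column never satisfies the condition.
Matched pairs: 10; unmatched t1 rows kept: 2.

(2, Fair); (2, Fair); (2, Fair); (2, Panel); (2, Panel); (2, Panel); (3, NULL); (6, Panel); (6, Panel); (6, Panel); (9, Workshop); (NULL, NULL)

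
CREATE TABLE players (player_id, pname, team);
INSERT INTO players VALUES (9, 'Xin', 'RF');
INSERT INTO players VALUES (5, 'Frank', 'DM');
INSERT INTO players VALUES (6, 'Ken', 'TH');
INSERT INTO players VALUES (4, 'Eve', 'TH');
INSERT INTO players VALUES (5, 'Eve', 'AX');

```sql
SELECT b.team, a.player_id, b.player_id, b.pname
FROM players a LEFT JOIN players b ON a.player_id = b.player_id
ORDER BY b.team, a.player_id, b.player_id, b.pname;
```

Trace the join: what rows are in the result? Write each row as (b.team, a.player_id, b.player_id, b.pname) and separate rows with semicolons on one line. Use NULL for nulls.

LEFT JOIN keeps every row from `players a`; unmatched rows get NULL for `players b`'s columns.
Matching on a.player_id = b.player_id.
- a[0] player_id=9 → 1 match(es) in b → 1 row(s).
- a[1] player_id=5 → 2 match(es) in b → 2 row(s).
- a[2] player_id=6 → 1 match(es) in b → 1 row(s).
- a[3] player_id=4 → 1 match(es) in b → 1 row(s).
- a[4] player_id=5 → 2 match(es) in b → 2 row(s).
After projecting and ordering:
b.team | a.player_id | b.player_id | b.pname
AX | 5 | 5 | Eve
AX | 5 | 5 | Eve
DM | 5 | 5 | Frank
DM | 5 | 5 | Frank
RF | 9 | 9 | Xin
TH | 4 | 4 | Eve
TH | 6 | 6 | Ken

(AX, 5, 5, Eve); (AX, 5, 5, Eve); (DM, 5, 5, Frank); (DM, 5, 5, Frank); (RF, 9, 9, Xin); (TH, 4, 4, Eve); (TH, 6, 6, Ken)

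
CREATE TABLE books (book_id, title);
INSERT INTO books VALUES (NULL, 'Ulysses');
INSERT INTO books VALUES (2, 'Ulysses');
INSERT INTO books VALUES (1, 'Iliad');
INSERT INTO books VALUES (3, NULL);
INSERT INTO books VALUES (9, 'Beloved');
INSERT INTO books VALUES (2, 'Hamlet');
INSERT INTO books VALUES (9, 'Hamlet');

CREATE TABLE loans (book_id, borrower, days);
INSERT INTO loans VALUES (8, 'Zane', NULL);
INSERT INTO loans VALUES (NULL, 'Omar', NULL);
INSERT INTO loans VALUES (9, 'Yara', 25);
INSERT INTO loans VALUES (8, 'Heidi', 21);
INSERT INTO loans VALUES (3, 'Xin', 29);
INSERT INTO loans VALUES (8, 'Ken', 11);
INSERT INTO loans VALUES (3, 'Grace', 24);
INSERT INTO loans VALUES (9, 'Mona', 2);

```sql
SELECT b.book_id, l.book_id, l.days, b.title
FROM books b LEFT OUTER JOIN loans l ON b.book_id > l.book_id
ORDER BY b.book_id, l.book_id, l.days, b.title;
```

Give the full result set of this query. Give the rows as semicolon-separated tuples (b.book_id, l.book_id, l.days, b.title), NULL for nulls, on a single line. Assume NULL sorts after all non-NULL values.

LEFT JOIN keeps every row from `books`; unmatched rows get NULL for `loans`'s columns.
Matching on b.book_id > l.book_id. A NULL in a compared column never satisfies the condition.
Matched pairs: 10; unmatched b rows kept: 5.

(1, NULL, NULL, Iliad); (2, NULL, NULL, Hamlet); (2, NULL, NULL, Ulysses); (3, NULL, NULL, NULL); (9, 3, 24, Beloved); (9, 3, 24, Hamlet); (9, 3, 29, Beloved); (9, 3, 29, Hamlet); (9, 8, 11, Beloved); (9, 8, 11, Hamlet); (9, 8, 21, Beloved); (9, 8, 21, Hamlet); (9, 8, NULL, Beloved); (9, 8, NULL, Hamlet); (NULL, NULL, NULL, Ulysses)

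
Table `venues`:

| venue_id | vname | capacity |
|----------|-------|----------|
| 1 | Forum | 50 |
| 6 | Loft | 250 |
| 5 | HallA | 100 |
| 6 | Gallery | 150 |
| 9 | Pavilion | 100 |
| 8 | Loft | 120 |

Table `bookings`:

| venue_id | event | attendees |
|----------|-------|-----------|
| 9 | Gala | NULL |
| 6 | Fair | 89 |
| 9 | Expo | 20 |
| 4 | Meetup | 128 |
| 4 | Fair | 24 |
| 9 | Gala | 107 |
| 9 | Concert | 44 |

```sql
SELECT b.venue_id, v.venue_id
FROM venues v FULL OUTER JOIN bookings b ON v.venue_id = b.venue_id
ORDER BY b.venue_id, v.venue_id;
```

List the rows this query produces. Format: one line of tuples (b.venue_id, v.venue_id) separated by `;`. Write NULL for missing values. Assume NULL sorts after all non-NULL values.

(4, NULL); (4, NULL); (6, 6); (6, 6); (9, 9); (9, 9); (9, 9); (9, 9); (NULL, 1); (NULL, 5); (NULL, 8)

FULL OUTER JOIN keeps every row from both sides; unmatched rows get NULL for the other side's columns.
Matching on v.venue_id = b.venue_id.
- v (venue_id=1) has no partner → padded with NULL.
- v (venue_id=6) pairs with 1 row(s) of b.
- v (venue_id=5) has no partner → padded with NULL.
- v (venue_id=6) pairs with 1 row(s) of b.
- v (venue_id=9) pairs with 4 row(s) of b.
- v (venue_id=8) has no partner → padded with NULL.
- plus 2 unmatched b row(s), each kept with NULL v columns.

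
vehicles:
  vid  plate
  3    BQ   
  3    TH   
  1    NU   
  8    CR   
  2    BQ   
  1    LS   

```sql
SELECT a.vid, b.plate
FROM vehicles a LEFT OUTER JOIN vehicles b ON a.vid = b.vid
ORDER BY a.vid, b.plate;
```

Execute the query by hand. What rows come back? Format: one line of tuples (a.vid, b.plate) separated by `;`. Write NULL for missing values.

LEFT JOIN keeps every row from `vehicles a`; unmatched rows get NULL for `vehicles b`'s columns.
Matching on a.vid = b.vid.
Matched pairs: 10; unmatched a rows kept: 0.

(1, LS); (1, LS); (1, NU); (1, NU); (2, BQ); (3, BQ); (3, BQ); (3, TH); (3, TH); (8, CR)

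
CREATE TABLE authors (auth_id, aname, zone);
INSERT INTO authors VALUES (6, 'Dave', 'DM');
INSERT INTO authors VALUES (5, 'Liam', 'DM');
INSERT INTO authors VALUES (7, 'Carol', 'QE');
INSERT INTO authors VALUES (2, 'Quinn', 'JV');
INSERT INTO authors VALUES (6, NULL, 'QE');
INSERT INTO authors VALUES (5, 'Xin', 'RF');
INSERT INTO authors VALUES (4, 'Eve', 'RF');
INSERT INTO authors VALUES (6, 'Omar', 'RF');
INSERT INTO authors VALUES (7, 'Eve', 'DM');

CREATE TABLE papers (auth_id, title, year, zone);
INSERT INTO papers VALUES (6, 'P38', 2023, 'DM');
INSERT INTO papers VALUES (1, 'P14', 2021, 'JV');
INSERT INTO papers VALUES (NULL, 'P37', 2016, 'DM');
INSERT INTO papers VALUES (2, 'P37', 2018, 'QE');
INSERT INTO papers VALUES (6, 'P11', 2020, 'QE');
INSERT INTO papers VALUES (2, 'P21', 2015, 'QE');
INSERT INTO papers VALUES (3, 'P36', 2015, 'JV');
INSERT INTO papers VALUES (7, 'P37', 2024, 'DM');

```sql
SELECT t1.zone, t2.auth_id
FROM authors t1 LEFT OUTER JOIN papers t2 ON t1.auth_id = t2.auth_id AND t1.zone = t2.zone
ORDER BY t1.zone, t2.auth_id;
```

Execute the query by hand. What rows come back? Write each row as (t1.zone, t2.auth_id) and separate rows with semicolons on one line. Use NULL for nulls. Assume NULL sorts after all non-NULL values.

LEFT JOIN keeps every row from `authors`; unmatched rows get NULL for `papers`'s columns.
Matching on t1.auth_id = t2.auth_id AND t1.zone = t2.zone. A NULL in a compared column never satisfies the condition.
Matched pairs: 3; unmatched t1 rows kept: 6.

(DM, 6); (DM, 7); (DM, NULL); (JV, NULL); (QE, 6); (QE, NULL); (RF, NULL); (RF, NULL); (RF, NULL)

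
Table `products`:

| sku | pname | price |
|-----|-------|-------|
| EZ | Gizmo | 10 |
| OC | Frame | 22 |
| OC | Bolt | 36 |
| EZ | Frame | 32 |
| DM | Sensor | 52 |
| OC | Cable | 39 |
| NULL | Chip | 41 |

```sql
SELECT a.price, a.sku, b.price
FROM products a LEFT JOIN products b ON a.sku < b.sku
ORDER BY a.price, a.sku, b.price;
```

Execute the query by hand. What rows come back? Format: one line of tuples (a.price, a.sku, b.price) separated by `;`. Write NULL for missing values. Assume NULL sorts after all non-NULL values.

LEFT JOIN keeps every row from `products a`; unmatched rows get NULL for `products b`'s columns.
Matching on a.sku < b.sku. A NULL in a compared column never satisfies the condition.
- a (sku=EZ) pairs with 3 row(s) of b.
- a (sku=OC) has no partner → padded with NULL.
- a (sku=OC) has no partner → padded with NULL.
- a (sku=EZ) pairs with 3 row(s) of b.
- a (sku=DM) pairs with 5 row(s) of b.
- a (sku=OC) has no partner → padded with NULL.
- a (sku=NULL) has no partner → padded with NULL.

(10, EZ, 22); (10, EZ, 36); (10, EZ, 39); (22, OC, NULL); (32, EZ, 22); (32, EZ, 36); (32, EZ, 39); (36, OC, NULL); (39, OC, NULL); (41, NULL, NULL); (52, DM, 10); (52, DM, 22); (52, DM, 32); (52, DM, 36); (52, DM, 39)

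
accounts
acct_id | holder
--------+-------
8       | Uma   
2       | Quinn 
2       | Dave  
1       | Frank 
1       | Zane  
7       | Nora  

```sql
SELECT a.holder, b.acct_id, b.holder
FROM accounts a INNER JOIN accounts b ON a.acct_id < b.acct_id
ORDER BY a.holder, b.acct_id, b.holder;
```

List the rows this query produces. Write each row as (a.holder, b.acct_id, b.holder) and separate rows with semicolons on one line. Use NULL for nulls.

INNER JOIN keeps only pairs where the ON condition holds.
Matching on a.acct_id < b.acct_id.
Matched pairs: 13.

(Dave, 7, Nora); (Dave, 8, Uma); (Frank, 2, Dave); (Frank, 2, Quinn); (Frank, 7, Nora); (Frank, 8, Uma); (Nora, 8, Uma); (Quinn, 7, Nora); (Quinn, 8, Uma); (Zane, 2, Dave); (Zane, 2, Quinn); (Zane, 7, Nora); (Zane, 8, Uma)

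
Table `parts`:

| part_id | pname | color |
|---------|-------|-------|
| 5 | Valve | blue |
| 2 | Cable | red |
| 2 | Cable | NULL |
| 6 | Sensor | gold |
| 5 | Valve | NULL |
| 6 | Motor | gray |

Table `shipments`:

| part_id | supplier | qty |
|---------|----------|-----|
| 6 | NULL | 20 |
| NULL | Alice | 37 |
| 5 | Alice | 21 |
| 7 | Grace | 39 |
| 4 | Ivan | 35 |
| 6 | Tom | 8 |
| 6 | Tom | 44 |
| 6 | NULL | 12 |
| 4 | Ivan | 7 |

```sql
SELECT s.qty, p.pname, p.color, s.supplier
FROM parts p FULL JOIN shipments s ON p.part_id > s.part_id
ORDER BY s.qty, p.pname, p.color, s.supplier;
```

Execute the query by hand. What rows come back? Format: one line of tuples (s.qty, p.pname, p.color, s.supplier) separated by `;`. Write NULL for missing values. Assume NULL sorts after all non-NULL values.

FULL OUTER JOIN keeps every row from both sides; unmatched rows get NULL for the other side's columns.
Matching on p.part_id > s.part_id. A NULL in a compared column never satisfies the condition.
- p (part_id=5) pairs with 2 row(s) of s.
- p (part_id=2) has no partner → padded with NULL.
- p (part_id=2) has no partner → padded with NULL.
- p (part_id=6) pairs with 3 row(s) of s.
- p (part_id=5) pairs with 2 row(s) of s.
- p (part_id=6) pairs with 3 row(s) of s.
- plus 6 unmatched s row(s), each kept with NULL p columns.

(7, Motor, gray, Ivan); (7, Sensor, gold, Ivan); (7, Valve, blue, Ivan); (7, Valve, NULL, Ivan); (8, NULL, NULL, Tom); (12, NULL, NULL, NULL); (20, NULL, NULL, NULL); (21, Motor, gray, Alice); (21, Sensor, gold, Alice); (35, Motor, gray, Ivan); (35, Sensor, gold, Ivan); (35, Valve, blue, Ivan); (35, Valve, NULL, Ivan); (37, NULL, NULL, Alice); (39, NULL, NULL, Grace); (44, NULL, NULL, Tom); (NULL, Cable, red, NULL); (NULL, Cable, NULL, NULL)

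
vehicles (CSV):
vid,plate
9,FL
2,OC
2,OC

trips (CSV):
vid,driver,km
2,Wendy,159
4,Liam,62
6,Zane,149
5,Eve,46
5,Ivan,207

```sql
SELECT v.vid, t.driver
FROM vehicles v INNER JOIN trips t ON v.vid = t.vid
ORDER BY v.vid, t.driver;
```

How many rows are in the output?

INNER JOIN keeps only pairs where the ON condition holds.
Matching on v.vid = t.vid.
- v row (vid=9): no match → dropped.
- v row (vid=2): matches 1 t row(s) → 1 output row(s).
- v row (vid=2): matches 1 t row(s) → 1 output row(s).
Total: 2 rows.

2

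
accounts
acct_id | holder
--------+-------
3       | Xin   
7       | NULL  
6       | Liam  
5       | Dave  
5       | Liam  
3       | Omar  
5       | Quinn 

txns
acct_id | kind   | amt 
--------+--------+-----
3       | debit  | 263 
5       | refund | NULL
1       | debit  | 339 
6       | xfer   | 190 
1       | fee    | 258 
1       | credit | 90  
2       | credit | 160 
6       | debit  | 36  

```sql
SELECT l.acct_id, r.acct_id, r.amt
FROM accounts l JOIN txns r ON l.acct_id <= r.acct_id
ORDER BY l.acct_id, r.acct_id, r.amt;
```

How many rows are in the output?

INNER JOIN keeps only pairs where the ON condition holds.
Matching on l.acct_id <= r.acct_id.
- l row (acct_id=3): matches 4 r row(s) → 4 output row(s).
- l row (acct_id=7): no match → dropped.
- l row (acct_id=6): matches 2 r row(s) → 2 output row(s).
- l row (acct_id=5): matches 3 r row(s) → 3 output row(s).
- l row (acct_id=5): matches 3 r row(s) → 3 output row(s).
- l row (acct_id=3): matches 4 r row(s) → 4 output row(s).
- l row (acct_id=5): matches 3 r row(s) → 3 output row(s).
Total: 19 rows.

19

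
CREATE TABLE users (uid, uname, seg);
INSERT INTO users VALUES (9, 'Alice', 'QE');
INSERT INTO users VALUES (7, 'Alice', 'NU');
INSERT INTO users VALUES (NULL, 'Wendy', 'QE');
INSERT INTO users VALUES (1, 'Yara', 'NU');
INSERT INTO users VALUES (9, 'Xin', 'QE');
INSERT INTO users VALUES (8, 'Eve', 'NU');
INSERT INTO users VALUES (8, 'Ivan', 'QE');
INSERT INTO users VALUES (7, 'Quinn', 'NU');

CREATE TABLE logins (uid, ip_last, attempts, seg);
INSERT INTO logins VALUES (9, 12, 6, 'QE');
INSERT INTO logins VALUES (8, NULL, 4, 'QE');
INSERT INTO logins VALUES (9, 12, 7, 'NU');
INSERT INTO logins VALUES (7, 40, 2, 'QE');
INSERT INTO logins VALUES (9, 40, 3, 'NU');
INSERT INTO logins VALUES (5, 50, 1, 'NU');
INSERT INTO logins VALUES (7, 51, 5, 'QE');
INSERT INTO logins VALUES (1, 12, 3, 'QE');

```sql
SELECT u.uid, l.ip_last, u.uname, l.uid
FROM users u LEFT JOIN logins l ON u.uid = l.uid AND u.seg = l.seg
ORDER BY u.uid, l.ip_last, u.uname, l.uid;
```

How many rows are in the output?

8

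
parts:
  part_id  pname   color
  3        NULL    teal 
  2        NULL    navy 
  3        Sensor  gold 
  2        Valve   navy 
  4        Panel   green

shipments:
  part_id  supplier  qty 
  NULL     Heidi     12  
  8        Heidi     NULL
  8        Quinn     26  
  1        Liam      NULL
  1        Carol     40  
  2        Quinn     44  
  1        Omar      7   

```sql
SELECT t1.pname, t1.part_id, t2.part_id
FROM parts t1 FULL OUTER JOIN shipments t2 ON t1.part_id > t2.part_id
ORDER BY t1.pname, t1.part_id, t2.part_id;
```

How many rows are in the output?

21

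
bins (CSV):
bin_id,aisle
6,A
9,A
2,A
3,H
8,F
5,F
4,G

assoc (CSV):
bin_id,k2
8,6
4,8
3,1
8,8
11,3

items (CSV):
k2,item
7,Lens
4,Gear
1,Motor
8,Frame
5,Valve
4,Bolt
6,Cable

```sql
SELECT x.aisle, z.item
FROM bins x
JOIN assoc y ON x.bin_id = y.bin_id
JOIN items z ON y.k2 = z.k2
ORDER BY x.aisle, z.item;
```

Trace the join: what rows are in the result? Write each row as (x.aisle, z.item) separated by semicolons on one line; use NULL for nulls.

(F, Cable); (F, Frame); (G, Frame); (H, Motor)

Evaluate left to right. First `bins x INNER JOIN assoc y` on bin_id: 4 row(s).
Then INNER JOIN `items z` on k2: keep only rows whose y.k2 appears in z.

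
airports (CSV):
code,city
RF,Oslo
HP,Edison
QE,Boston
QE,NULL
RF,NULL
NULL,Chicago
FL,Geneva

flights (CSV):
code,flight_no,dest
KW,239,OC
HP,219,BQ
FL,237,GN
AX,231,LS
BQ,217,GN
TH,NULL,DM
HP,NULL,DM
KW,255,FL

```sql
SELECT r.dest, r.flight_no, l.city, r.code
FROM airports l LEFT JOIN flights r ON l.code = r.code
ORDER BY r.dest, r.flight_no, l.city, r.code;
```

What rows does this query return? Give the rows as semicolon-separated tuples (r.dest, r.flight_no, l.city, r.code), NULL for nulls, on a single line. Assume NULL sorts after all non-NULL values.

(BQ, 219, Edison, HP); (DM, NULL, Edison, HP); (GN, 237, Geneva, FL); (NULL, NULL, Boston, NULL); (NULL, NULL, Chicago, NULL); (NULL, NULL, Oslo, NULL); (NULL, NULL, NULL, NULL); (NULL, NULL, NULL, NULL)

LEFT JOIN keeps every row from `airports`; unmatched rows get NULL for `flights`'s columns.
Matching on l.code = r.code. A NULL in a compared column never satisfies the condition.
- l (code=RF) has no partner → padded with NULL.
- l (code=HP) pairs with 2 row(s) of r.
- l (code=QE) has no partner → padded with NULL.
- l (code=QE) has no partner → padded with NULL.
- l (code=RF) has no partner → padded with NULL.
- l (code=NULL) has no partner → padded with NULL.
- l (code=FL) pairs with 1 row(s) of r.
After projecting and ordering:
r.dest | r.flight_no | l.city | r.code
BQ | 219 | Edison | HP
DM | NULL | Edison | HP
GN | 237 | Geneva | FL
NULL | NULL | Boston | NULL
NULL | NULL | Chicago | NULL
NULL | NULL | Oslo | NULL
NULL | NULL | NULL | NULL
NULL | NULL | NULL | NULL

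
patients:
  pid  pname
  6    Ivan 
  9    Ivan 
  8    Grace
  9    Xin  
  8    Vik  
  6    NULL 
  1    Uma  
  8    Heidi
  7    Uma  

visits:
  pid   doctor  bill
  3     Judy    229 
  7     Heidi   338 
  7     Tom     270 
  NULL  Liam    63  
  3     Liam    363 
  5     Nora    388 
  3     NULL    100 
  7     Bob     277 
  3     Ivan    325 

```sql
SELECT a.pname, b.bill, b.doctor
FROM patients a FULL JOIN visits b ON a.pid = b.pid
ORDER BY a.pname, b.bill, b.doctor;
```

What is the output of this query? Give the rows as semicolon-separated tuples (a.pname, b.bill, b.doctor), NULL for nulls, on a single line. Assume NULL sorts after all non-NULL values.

FULL OUTER JOIN keeps every row from both sides; unmatched rows get NULL for the other side's columns.
Matching on a.pid = b.pid. A NULL in a compared column never satisfies the condition.
Matched pairs: 3; unmatched a rows kept: 8; unmatched b rows kept: 6.

(Grace, NULL, NULL); (Heidi, NULL, NULL); (Ivan, NULL, NULL); (Ivan, NULL, NULL); (Uma, 270, Tom); (Uma, 277, Bob); (Uma, 338, Heidi); (Uma, NULL, NULL); (Vik, NULL, NULL); (Xin, NULL, NULL); (NULL, 63, Liam); (NULL, 100, NULL); (NULL, 229, Judy); (NULL, 325, Ivan); (NULL, 363, Liam); (NULL, 388, Nora); (NULL, NULL, NULL)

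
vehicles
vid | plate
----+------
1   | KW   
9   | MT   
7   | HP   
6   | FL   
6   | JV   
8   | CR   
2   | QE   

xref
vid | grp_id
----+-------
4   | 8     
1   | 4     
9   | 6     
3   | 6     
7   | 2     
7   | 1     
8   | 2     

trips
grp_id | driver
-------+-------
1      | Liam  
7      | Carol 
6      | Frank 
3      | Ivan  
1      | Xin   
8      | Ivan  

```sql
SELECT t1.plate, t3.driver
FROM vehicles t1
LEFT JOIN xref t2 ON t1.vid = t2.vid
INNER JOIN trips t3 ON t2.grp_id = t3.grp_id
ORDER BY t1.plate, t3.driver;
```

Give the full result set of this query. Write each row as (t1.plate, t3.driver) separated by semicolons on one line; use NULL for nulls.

(HP, Liam); (HP, Xin); (MT, Frank)

Evaluate left to right. First `vehicles t1 LEFT JOIN xref t2` on vid: 8 row(s).
Then INNER JOIN `trips t3` on grp_id: keep only rows whose t2.grp_id appears in t3.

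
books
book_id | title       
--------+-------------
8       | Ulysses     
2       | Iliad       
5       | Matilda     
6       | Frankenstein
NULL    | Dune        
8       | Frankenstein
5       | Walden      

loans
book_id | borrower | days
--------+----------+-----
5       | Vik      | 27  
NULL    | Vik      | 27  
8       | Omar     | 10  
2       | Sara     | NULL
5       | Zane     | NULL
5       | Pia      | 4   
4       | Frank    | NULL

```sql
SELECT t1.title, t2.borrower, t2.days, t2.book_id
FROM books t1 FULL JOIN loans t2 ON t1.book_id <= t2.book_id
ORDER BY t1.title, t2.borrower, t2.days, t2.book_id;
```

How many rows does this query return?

FULL OUTER JOIN keeps every row from both sides; unmatched rows get NULL for the other side's columns.
Matching on t1.book_id <= t2.book_id. A NULL in a compared column never satisfies the condition.
- t1 (book_id=8) pairs with 1 row(s) of t2.
- t1 (book_id=2) pairs with 6 row(s) of t2.
- t1 (book_id=5) pairs with 4 row(s) of t2.
- t1 (book_id=6) pairs with 1 row(s) of t2.
- t1 (book_id=NULL) has no partner → padded with NULL.
- t1 (book_id=8) pairs with 1 row(s) of t2.
- t1 (book_id=5) pairs with 4 row(s) of t2.
- plus 1 unmatched t2 row(s), each kept with NULL t1 columns.
Total: 17 matched + 2 padded = 19 rows.

19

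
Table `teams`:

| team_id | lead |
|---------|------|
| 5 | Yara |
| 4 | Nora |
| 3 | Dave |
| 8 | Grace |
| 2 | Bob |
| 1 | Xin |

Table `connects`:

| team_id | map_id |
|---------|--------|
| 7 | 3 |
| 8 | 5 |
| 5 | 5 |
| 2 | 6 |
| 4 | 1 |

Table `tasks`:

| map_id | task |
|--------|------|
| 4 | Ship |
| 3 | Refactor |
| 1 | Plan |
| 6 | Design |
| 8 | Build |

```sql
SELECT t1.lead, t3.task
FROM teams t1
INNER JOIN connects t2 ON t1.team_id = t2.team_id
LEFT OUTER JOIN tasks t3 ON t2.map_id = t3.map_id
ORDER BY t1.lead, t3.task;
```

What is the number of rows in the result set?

Evaluate left to right. First `teams t1 INNER JOIN connects t2` on team_id: 4 row(s).
Then LEFT JOIN `tasks t3` on map_id: each of those 4 rows is kept; rows whose t2.map_id has no match in t3 get NULL for t3's columns.
Result: 4 row(s).

4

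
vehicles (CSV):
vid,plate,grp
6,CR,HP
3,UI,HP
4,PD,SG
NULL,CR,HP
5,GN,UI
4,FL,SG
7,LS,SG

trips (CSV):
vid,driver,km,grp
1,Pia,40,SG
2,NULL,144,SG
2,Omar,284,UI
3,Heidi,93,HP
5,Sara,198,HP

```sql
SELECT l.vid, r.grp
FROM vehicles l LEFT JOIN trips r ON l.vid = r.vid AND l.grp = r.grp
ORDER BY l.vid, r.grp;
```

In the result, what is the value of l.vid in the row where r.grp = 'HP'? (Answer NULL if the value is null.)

3

LEFT JOIN keeps every row from `vehicles`; unmatched rows get NULL for `trips`'s columns.
Matching on l.vid = r.vid AND l.grp = r.grp. A NULL in a compared column never satisfies the condition.
- l row (vid=6, grp=HP): no match → kept, r columns NULL.
- l row (vid=3, grp=HP): matches 1 r row(s) → 1 output row(s).
- l row (vid=4, grp=SG): no match → kept, r columns NULL.
- l row (vid=NULL, grp=HP): no match → kept, r columns NULL.
- l row (vid=5, grp=UI): no match → kept, r columns NULL.
- l row (vid=4, grp=SG): no match → kept, r columns NULL.
- l row (vid=7, grp=SG): no match → kept, r columns NULL.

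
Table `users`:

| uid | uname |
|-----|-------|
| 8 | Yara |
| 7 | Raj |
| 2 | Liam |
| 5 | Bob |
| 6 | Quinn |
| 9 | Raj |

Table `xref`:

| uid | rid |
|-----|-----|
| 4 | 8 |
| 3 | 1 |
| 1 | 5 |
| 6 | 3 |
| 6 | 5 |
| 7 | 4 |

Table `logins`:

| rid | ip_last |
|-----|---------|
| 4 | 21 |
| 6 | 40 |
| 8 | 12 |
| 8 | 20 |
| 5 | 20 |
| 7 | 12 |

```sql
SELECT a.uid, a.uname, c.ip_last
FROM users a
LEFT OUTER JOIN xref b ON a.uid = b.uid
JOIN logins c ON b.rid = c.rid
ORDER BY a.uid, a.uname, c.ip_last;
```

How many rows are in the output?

2

Joins associate left-to-right: users LEFT JOIN xref on uid gives 7 intermediate row(s).
Then INNER JOIN `logins c` on rid: keep only rows whose b.rid appears in c.
Result: 2 row(s).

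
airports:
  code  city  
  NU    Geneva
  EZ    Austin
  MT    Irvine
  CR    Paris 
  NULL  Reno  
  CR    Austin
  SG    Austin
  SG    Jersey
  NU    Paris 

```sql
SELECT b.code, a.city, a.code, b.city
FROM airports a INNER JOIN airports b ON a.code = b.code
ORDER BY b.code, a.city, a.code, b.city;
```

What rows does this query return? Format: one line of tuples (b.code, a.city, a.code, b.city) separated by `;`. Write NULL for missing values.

INNER JOIN keeps only pairs where the ON condition holds.
Matching on a.code = b.code. A NULL in a compared column never satisfies the condition.
- a[0] code=NU → 2 match(es) in b → 2 row(s).
- a[1] code=EZ → 1 match(es) in b → 1 row(s).
- a[2] code=MT → 1 match(es) in b → 1 row(s).
- a[3] code=CR → 2 match(es) in b → 2 row(s).
- a[4] code=NULL → no match; dropped.
- a[5] code=CR → 2 match(es) in b → 2 row(s).
- a[6] code=SG → 2 match(es) in b → 2 row(s).
- a[7] code=SG → 2 match(es) in b → 2 row(s).
- a[8] code=NU → 2 match(es) in b → 2 row(s).

(CR, Austin, CR, Austin); (CR, Austin, CR, Paris); (CR, Paris, CR, Austin); (CR, Paris, CR, Paris); (EZ, Austin, EZ, Austin); (MT, Irvine, MT, Irvine); (NU, Geneva, NU, Geneva); (NU, Geneva, NU, Paris); (NU, Paris, NU, Geneva); (NU, Paris, NU, Paris); (SG, Austin, SG, Austin); (SG, Austin, SG, Jersey); (SG, Jersey, SG, Austin); (SG, Jersey, SG, Jersey)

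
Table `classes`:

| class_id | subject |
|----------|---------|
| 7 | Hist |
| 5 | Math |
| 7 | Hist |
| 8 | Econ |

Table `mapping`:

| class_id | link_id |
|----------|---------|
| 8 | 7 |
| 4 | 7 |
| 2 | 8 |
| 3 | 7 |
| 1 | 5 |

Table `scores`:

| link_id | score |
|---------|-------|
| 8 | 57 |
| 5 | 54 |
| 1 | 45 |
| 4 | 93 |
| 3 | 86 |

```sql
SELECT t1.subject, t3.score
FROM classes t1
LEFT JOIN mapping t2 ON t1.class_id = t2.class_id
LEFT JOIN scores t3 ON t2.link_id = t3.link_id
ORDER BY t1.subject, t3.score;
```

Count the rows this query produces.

4

Evaluate left to right. First `classes t1 LEFT JOIN mapping t2` on class_id: 4 row(s).
Then LEFT JOIN `scores t3` on link_id: each of those 4 rows is kept; rows whose t2.link_id has no match in t3 get NULL for t3's columns.
Result: 4 row(s).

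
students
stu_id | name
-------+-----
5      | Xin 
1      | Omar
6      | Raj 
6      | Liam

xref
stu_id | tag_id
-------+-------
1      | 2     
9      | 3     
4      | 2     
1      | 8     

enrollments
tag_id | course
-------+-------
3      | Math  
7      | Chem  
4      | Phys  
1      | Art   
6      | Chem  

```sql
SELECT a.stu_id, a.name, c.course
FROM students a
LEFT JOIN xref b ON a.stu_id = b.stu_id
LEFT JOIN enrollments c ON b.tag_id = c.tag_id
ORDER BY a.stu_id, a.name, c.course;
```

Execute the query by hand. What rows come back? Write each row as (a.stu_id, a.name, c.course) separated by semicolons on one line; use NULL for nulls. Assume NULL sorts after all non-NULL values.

(1, Omar, NULL); (1, Omar, NULL); (5, Xin, NULL); (6, Liam, NULL); (6, Raj, NULL)

Evaluate left to right. First `students a LEFT JOIN xref b` on stu_id: 5 row(s).
Then LEFT JOIN `enrollments c` on tag_id: each of those 5 rows is kept; rows whose b.tag_id has no match in c get NULL for c's columns.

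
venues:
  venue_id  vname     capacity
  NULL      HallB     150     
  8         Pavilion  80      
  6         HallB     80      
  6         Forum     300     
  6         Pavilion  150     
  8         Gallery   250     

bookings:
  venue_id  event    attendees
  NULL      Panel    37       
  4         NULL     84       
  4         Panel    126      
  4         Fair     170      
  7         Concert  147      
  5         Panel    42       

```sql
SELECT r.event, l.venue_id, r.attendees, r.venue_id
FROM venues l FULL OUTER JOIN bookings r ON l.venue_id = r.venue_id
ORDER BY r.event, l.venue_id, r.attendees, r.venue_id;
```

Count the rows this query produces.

FULL OUTER JOIN keeps every row from both sides; unmatched rows get NULL for the other side's columns.
Matching on l.venue_id = r.venue_id. A NULL in a compared column never satisfies the condition.
- l (venue_id=NULL) has no partner → padded with NULL.
- l (venue_id=8) has no partner → padded with NULL.
- l (venue_id=6) has no partner → padded with NULL.
- l (venue_id=6) has no partner → padded with NULL.
- l (venue_id=6) has no partner → padded with NULL.
- l (venue_id=8) has no partner → padded with NULL.
- 6 row(s) from r found no l partner → padded with NULL.
Total: 0 matched + 12 padded = 12 rows.

12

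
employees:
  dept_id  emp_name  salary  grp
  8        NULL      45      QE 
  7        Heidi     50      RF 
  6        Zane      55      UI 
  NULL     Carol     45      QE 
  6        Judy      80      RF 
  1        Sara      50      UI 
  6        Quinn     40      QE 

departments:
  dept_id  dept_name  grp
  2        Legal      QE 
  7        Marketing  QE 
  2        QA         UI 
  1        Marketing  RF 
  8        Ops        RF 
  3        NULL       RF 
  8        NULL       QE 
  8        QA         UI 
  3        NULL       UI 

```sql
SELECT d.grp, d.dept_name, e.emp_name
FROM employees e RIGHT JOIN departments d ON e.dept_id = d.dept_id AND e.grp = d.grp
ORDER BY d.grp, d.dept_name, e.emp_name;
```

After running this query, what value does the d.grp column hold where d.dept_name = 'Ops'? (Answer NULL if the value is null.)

RF

RIGHT JOIN keeps every row from `departments`; unmatched rows get NULL for `employees`'s columns.
Matching on e.dept_id = d.dept_id AND e.grp = d.grp. A NULL in a compared column never satisfies the condition.
Matched pairs: 1; unmatched d rows kept: 8.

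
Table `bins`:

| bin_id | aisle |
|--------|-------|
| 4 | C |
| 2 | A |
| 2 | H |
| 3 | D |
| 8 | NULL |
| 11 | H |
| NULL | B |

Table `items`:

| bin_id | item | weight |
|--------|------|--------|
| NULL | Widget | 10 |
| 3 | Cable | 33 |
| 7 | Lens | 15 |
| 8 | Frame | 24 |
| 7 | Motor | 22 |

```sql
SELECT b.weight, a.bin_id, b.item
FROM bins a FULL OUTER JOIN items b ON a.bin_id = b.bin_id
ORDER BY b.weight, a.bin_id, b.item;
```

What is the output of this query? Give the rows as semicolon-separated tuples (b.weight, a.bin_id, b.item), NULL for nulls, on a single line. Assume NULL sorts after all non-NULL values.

FULL OUTER JOIN keeps every row from both sides; unmatched rows get NULL for the other side's columns.
Matching on a.bin_id = b.bin_id. A NULL in a compared column never satisfies the condition.
Matched pairs: 2; unmatched a rows kept: 5; unmatched b rows kept: 3.

(10, NULL, Widget); (15, NULL, Lens); (22, NULL, Motor); (24, 8, Frame); (33, 3, Cable); (NULL, 2, NULL); (NULL, 2, NULL); (NULL, 4, NULL); (NULL, 11, NULL); (NULL, NULL, NULL)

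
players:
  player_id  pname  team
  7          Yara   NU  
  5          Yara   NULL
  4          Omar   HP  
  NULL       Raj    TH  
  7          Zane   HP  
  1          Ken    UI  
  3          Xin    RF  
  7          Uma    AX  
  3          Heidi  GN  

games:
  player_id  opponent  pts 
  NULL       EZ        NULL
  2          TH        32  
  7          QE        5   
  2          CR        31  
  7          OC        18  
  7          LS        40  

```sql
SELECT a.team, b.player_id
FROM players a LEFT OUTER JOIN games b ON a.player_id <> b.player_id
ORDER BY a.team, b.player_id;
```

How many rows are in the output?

LEFT JOIN keeps every row from `players`; unmatched rows get NULL for `games`'s columns.
Matching on a.player_id <> b.player_id. A NULL in a compared column never satisfies the condition.
- player_id=7: 2 matching b row(s), so 2 row(s) emitted.
- player_id=5: 5 matching b row(s), so 5 row(s) emitted.
- player_id=4: 5 matching b row(s), so 5 row(s) emitted.
- player_id=NULL: no b row matches, row kept with b columns NULL.
- player_id=7: 2 matching b row(s), so 2 row(s) emitted.
- player_id=1: 5 matching b row(s), so 5 row(s) emitted.
- player_id=3: 5 matching b row(s), so 5 row(s) emitted.
- player_id=7: 2 matching b row(s), so 2 row(s) emitted.
- player_id=3: 5 matching b row(s), so 5 row(s) emitted.
Total: 31 matched + 1 padded = 32 rows.

32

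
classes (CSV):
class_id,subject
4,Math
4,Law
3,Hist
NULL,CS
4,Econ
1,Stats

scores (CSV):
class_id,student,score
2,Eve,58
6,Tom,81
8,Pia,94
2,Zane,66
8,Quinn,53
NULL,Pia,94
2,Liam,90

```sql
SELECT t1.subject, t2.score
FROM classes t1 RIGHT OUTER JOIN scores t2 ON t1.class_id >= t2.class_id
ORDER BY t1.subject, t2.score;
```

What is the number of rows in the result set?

RIGHT JOIN keeps every row from `scores`; unmatched rows get NULL for `classes`'s columns.
Matching on t1.class_id >= t2.class_id. A NULL in a compared column never satisfies the condition.
- t1 (class_id=4) pairs with 3 row(s) of t2.
- t1 (class_id=4) pairs with 3 row(s) of t2.
- t1 (class_id=3) pairs with 3 row(s) of t2.
- t1 (class_id=NULL) has no partner in t2.
- t1 (class_id=4) pairs with 3 row(s) of t2.
- t1 (class_id=1) has no partner in t2.
- 4 row(s) from t2 found no t1 partner → padded with NULL.
Total: 12 matched + 4 padded = 16 rows.

16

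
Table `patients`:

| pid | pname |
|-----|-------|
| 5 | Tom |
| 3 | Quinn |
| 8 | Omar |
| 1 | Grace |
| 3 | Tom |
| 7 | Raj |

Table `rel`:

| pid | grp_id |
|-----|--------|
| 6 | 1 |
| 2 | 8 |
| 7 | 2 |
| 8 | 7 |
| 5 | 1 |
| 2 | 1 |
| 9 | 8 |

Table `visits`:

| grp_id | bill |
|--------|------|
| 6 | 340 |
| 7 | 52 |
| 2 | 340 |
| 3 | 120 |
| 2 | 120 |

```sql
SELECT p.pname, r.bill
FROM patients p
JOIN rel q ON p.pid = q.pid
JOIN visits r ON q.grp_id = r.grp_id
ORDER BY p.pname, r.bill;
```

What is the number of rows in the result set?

3

Joins associate left-to-right: patients INNER JOIN rel on pid gives 3 intermediate row(s).
Then INNER JOIN `visits r` on grp_id: keep only rows whose q.grp_id appears in r.
Result: 3 row(s).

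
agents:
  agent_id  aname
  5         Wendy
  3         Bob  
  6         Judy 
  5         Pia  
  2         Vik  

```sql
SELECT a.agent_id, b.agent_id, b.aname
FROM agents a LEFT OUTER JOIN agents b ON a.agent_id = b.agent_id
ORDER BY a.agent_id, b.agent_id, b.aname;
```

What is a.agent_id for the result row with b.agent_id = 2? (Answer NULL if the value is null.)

2

LEFT JOIN keeps every row from `agents a`; unmatched rows get NULL for `agents b`'s columns.
Matching on a.agent_id = b.agent_id.
- a (agent_id=5) pairs with 2 row(s) of b.
- a (agent_id=3) pairs with 1 row(s) of b.
- a (agent_id=6) pairs with 1 row(s) of b.
- a (agent_id=5) pairs with 2 row(s) of b.
- a (agent_id=2) pairs with 1 row(s) of b.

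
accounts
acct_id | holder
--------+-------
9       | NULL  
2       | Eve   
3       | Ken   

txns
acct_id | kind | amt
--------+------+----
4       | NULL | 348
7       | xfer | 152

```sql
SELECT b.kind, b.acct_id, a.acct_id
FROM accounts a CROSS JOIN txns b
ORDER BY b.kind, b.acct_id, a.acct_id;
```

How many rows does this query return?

CROSS JOIN pairs every row of `accounts` with every row of `txns`: 3 × 2 = 6 rows.

6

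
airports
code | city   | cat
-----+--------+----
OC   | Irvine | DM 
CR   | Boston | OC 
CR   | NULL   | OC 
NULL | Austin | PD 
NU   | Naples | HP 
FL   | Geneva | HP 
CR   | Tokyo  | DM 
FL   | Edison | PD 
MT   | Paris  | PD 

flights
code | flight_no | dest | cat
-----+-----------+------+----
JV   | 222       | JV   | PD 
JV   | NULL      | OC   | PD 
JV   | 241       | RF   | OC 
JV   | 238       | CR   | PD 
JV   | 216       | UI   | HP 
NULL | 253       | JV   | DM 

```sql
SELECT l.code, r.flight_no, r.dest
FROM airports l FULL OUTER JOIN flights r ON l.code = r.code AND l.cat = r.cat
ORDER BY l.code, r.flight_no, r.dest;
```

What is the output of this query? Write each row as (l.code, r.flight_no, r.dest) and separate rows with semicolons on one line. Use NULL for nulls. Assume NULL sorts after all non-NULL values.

FULL OUTER JOIN keeps every row from both sides; unmatched rows get NULL for the other side's columns.
Matching on l.code = r.code AND l.cat = r.cat. A NULL in a compared column never satisfies the condition.
- l[0] code=OC, cat=DM → no match; kept with NULLs on the r side.
- l[1] code=CR, cat=OC → no match; kept with NULLs on the r side.
- l[2] code=CR, cat=OC → no match; kept with NULLs on the r side.
- l[3] code=NULL, cat=PD → no match; kept with NULLs on the r side.
- l[4] code=NU, cat=HP → no match; kept with NULLs on the r side.
- l[5] code=FL, cat=HP → no match; kept with NULLs on the r side.
- l[6] code=CR, cat=DM → no match; kept with NULLs on the r side.
- l[7] code=FL, cat=PD → no match; kept with NULLs on the r side.
- l[8] code=MT, cat=PD → no match; kept with NULLs on the r side.
- plus 6 unmatched r row(s), each kept with NULL l columns.

(CR, NULL, NULL); (CR, NULL, NULL); (CR, NULL, NULL); (FL, NULL, NULL); (FL, NULL, NULL); (MT, NULL, NULL); (NU, NULL, NULL); (OC, NULL, NULL); (NULL, 216, UI); (NULL, 222, JV); (NULL, 238, CR); (NULL, 241, RF); (NULL, 253, JV); (NULL, NULL, OC); (NULL, NULL, NULL)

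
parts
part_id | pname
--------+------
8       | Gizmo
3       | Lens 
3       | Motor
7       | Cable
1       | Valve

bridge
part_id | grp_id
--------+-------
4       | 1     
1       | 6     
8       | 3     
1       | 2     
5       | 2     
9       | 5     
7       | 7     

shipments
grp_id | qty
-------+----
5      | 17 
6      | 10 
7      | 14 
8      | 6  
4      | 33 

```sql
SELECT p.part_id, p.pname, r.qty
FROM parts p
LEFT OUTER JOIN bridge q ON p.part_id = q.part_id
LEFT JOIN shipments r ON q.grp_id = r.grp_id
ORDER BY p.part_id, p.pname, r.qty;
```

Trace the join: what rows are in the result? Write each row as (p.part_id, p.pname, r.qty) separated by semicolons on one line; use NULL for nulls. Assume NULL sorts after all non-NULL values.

Evaluate left to right. First `parts p LEFT JOIN bridge q` on part_id: 6 row(s).
Then LEFT JOIN `shipments r` on grp_id: each of those 6 rows is kept; rows whose q.grp_id has no match in r get NULL for r's columns.

(1, Valve, 10); (1, Valve, NULL); (3, Lens, NULL); (3, Motor, NULL); (7, Cable, 14); (8, Gizmo, NULL)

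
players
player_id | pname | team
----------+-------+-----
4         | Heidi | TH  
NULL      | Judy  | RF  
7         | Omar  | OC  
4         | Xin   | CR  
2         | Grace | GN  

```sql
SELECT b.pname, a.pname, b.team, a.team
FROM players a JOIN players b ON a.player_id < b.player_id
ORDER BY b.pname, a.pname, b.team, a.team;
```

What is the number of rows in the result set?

INNER JOIN keeps only pairs where the ON condition holds.
Matching on a.player_id < b.player_id. A NULL in a compared column never satisfies the condition.
- a (player_id=4) pairs with 1 row(s) of b.
- a (player_id=NULL) has no partner → excluded.
- a (player_id=7) has no partner → excluded.
- a (player_id=4) pairs with 1 row(s) of b.
- a (player_id=2) pairs with 3 row(s) of b.
Total: 5 rows.

5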